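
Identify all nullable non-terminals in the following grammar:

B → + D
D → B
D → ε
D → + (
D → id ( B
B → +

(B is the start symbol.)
A non-terminal is nullable if it can derive ε (the empty string): either it has an ε-production, or it has a production whose right-hand side consists entirely of nullable non-terminals.

ε-productions: D → ε
So D is immediately nullable.
No further non-terminal can be added: every production for the remaining non-terminals contains a terminal or a non-nullable non-terminal.
Nullable = { 'D' }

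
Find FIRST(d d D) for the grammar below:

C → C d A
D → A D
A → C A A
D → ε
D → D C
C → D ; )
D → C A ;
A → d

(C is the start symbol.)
To compute FIRST(d d D), process the symbols left to right:
Symbol d is a terminal. Add 'd' and stop.
FIRST(d d D) = { 'd' }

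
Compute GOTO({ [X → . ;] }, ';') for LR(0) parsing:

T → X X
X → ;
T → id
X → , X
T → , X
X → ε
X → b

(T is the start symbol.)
GOTO(I, ';') = CLOSURE({ [A → αX.β] : [A → α.Xβ] ∈ I, X = ';' })

Items with dot before ';', with the dot advanced:
  [X → . ;] → [X → ; .]
Closure adds nothing (no advanced item has the dot before a non-terminal).

GOTO = { [X → ; .] }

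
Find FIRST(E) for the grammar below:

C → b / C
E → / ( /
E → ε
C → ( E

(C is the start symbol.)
From E → / ( /:
  - '/' is a terminal: add '/' and stop
From E → ε:
  - ε-production, so ε ∈ FIRST(E)

Collecting: FIRST(E) = { '/', ε }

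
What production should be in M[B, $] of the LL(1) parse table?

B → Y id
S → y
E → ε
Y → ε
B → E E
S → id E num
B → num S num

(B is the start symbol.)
B → E E

To find M[B, $], we find productions for B where $ is in the predict set (PREDICT(N → α) = (FIRST(α) \ {ε}) ∪ (FOLLOW(N) if α ⇒* ε)).

Relevant sets:
  FIRST(Y) = { ε }
  FIRST(E) = { ε }
  FOLLOW(B) = { $ }

B → Y id: PREDICT = { 'id' }
B → E E: PREDICT = { $ }
  $ is in predict set, so this production goes in M[B, $]
B → num S num: PREDICT = { 'num' }

M[B, $] = B → E E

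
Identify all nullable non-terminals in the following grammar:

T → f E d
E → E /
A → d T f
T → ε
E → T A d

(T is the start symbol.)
{ 'T' }

A non-terminal is nullable if it can derive ε (the empty string): either it has an ε-production, or it has a production whose right-hand side consists entirely of nullable non-terminals.

ε-productions: T → ε
So T is immediately nullable.
No further non-terminal can be added: every production for the remaining non-terminals contains a terminal or a non-nullable non-terminal.
Nullable = { 'T' }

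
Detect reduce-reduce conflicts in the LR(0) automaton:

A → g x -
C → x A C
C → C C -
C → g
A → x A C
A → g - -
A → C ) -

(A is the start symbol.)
Yes — I6: [A → x A C .] vs [C → x A C .]

Augment with A' → A and build the canonical LR(0) collection (I0 = CLOSURE({[A' → . A]}), then GOTO on every symbol after a dot until no new states appear). It has 19 states:
  I0: { [A → . C ) -], [A → . g - -], [A → . g x -], [A → . x A C], [A' → . A], [C → . C C -], [C → . g], [C → . x A C] }  — shift
  I1: { [A' → A .] }  — accept
  I2: { [A → C . ) -], [C → . C C -], [C → . g], [C → . x A C], [C → C . C -] }  — shift
  I3: { [A → g . - -], [A → g . x -], [C → g .] }  — shift, reduce
  I4: { [A → . C ) -], [A → . g - -], [A → . g x -], [A → . x A C], [A → x . A C], [C → . C C -], [C → . g], [C → . x A C], [C → x . A C] }  — shift
  I5: { [A → x A . C], [C → . C C -], [C → . g], [C → . x A C], [C → x A . C] }  — shift
  I6: { [A → x A C .], [C → . C C -], [C → . g], [C → . x A C], [C → C . C -], [C → x A C .] }  — shift, 2 reduces
  I7: { [C → g .] }  — reduce
  I8: { [A → . C ) -], [A → . g - -], [A → . g x -], [A → . x A C], [C → . C C -], [C → . g], [C → . x A C], [C → x . A C] }  — shift
  I9: { [C → . C C -], [C → . g], [C → . x A C], [C → x A . C] }  — shift
  I10: { [C → . C C -], [C → . g], [C → . x A C], [C → C . C -], [C → x A C .] }  — shift, reduce
  I11: { [C → . C C -], [C → . g], [C → . x A C], [C → C . C -], [C → C C . -] }  — shift
  I12: { [C → C C - .] }  — reduce
  I13: { [A → g - . -] }  — shift
  I14: { [A → g x . -] }  — shift
  I15: { [A → g x - .] }  — reduce
  I16: { [A → g - - .] }  — reduce
  I17: { [A → C ) . -] }  — shift
  I18: { [A → C ) - .] }  — reduce

I6 contains complete items [A → x A C .], [C → x A C .] — reduce-reduce conflict.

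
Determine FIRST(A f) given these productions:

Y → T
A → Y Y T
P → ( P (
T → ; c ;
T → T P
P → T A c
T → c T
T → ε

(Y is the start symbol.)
{ '(', ';', 'c', 'f' }

FIRST sets of the non-terminals involved (from the grammar, by fixed-point iteration):
  FIRST(A) = { '(', ';', 'c', ε }

To compute FIRST(A f), process the symbols left to right:
Symbol A is a non-terminal. Add FIRST(A) \ {ε} = { '(', ';', 'c' }
A is nullable (ε ∈ FIRST(A)), continue to the next symbol.
Symbol f is a terminal. Add 'f' and stop.
FIRST(A f) = { '(', ';', 'c', 'f' }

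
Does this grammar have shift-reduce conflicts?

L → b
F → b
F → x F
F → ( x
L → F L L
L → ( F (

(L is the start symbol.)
Yes — I13: [F → ( x .] vs [F → . ( x]

Augment with L' → L and build the canonical LR(0) collection (I0 = CLOSURE({[L' → . L]}), then GOTO on every symbol after a dot until no new states appear). It has 15 states:
  I0: { [F → . ( x], [F → . b], [F → . x F], [L → . ( F (], [L → . F L L], [L → . b], [L' → . L] }  — shift
  I1: { [F → ( . x], [F → . ( x], [F → . b], [F → . x F], [L → ( . F (] }  — shift
  I2: { [F → . ( x], [F → . b], [F → . x F], [L → . ( F (], [L → . F L L], [L → . b], [L → F . L L] }  — shift
  I3: { [L' → L .] }  — accept
  I4: { [F → b .], [L → b .] }  — 2 reduces
  I5: { [F → . ( x], [F → . b], [F → . x F], [F → x . F] }  — shift
  I6: { [F → ( . x] }  — shift
  I7: { [F → x F .] }  — reduce
  I8: { [F → b .] }  — reduce
  I9: { [F → ( x .] }  — reduce
  I10: { [F → . ( x], [F → . b], [F → . x F], [L → . ( F (], [L → . F L L], [L → . b], [L → F L . L] }  — shift
  I11: { [L → F L L .] }  — reduce
  I12: { [L → ( F . (] }  — shift
  I13: { [F → ( x .], [F → . ( x], [F → . b], [F → . x F], [F → x . F] }  — shift, reduce
  I14: { [L → ( F ( .] }  — reduce

I13 contains reduce item [F → ( x .] and shift items [F → . ( x], [F → . b], [F → . x F] — shift-reduce conflict.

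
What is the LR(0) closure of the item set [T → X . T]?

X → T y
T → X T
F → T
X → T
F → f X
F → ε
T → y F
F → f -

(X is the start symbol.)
Start with: [T → X . T]
  [T → X . T] has the dot before T: add [T → . X T], [T → . y F]
  [T → . X T] has the dot before X: add [X → . T y], [X → . T]
No further items can be added.

CLOSURE = { [T → . X T], [T → . y F], [T → X . T], [X → . T y], [X → . T] }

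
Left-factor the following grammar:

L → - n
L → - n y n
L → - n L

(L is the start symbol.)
L → - n L'
L' → ε
L' → y n
L' → L

Left-factoring transforms A → αβ₁ | αβ₂ into A → αA' and A' → β₁ | β₂
(α is the longest common prefix among the alternatives). Repeat until
no nonterminal has two alternatives with a common prefix.

Round 1: L has alternatives sharing prefix '- n'. Introduce L': L → - n L'
  Add: L' → ε
  Add: L' → y n
  Add: L' → L

No remaining common prefixes — done.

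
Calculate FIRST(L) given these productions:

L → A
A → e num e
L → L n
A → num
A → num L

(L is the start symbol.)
{ 'e', 'num' }

To compute FIRST(L), examine every production with L on the left-hand side, reading each right-hand side left to right until a non-nullable symbol is reached.

FIRST sets of the other non-terminals involved (by the same procedure, iterated to a fixed point):
  FIRST(A) = { 'e', 'num' }

From L → A:
  - A is a non-terminal: add FIRST(A) \ {ε} = { 'e', 'num' }
    A is not nullable, so stop
From L → L n:
  - L is the symbol being defined: contributes nothing new
    L is not nullable, so stop

Collecting: FIRST(L) = { 'e', 'num' }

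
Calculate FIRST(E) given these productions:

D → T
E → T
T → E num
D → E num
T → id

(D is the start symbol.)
{ 'id' }

FIRST sets of the other non-terminals involved (by the same procedure, iterated to a fixed point):
  FIRST(T) = { 'id' }

From E → T:
  - T is a non-terminal: add FIRST(T) \ {ε} = { 'id' }
    T is not nullable, so stop

Collecting: FIRST(E) = { 'id' }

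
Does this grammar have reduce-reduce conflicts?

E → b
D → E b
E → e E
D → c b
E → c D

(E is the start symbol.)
Augment with E' → E and build the canonical LR(0) collection (I0 = CLOSURE({[E' → . E]}), then GOTO on every symbol after a dot until no new states appear). It has 11 states:
  I0: { [E → . b], [E → . c D], [E → . e E], [E' → . E] }  — shift
  I1: { [E' → E .] }  — accept
  I2: { [E → b .] }  — reduce
  I3: { [D → . E b], [D → . c b], [E → . b], [E → . c D], [E → . e E], [E → c . D] }  — shift
  I4: { [E → . b], [E → . c D], [E → . e E], [E → e . E] }  — shift
  I5: { [E → e E .] }  — reduce
  I6: { [E → c D .] }  — reduce
  I7: { [D → E . b] }  — shift
  I8: { [D → . E b], [D → . c b], [D → c . b], [E → . b], [E → . c D], [E → . e E], [E → c . D] }  — shift
  I9: { [D → c b .], [E → b .] }  — 2 reduces
  I10: { [D → E b .] }  — reduce

I9 contains complete items [D → c b .], [E → b .] — reduce-reduce conflict.

Answer: Yes — I9: [D → c b .] vs [E → b .]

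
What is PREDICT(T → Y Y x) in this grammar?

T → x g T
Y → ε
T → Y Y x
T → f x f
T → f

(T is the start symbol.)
{ 'x' }

PREDICT(T → Y Y x) = (FIRST(RHS) \ {ε}) ∪ (FOLLOW(T) if ε ∈ FIRST(RHS), i.e. RHS ⇒* ε)
FIRST(Y) = { ε }
FIRST(Y Y x) = { 'x' }
ε ∉ FIRST(Y Y x), so FOLLOW(T) is not added.
PREDICT(T → Y Y x) = { 'x' }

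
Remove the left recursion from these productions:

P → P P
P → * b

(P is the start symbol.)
P is directly left-recursive. The standard transformation for
  A → A α₁ | ... | A α_m | β₁ | ... | β_n
is
  A  → β₁ A' | ... | β_n A'
  A' → α₁ A' | ... | α_m A' | ε

P → * b becomes P → * b P'
P → P P becomes P' → P P'
Add P' → ε

Resulting grammar:
P → * b P'
P' → P P'
P' → ε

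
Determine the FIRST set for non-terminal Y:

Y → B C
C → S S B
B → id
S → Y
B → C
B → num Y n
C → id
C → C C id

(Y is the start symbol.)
FIRST sets of the other non-terminals involved (by the same procedure, iterated to a fixed point):
  FIRST(B) = { 'id', 'num' }

From Y → B C:
  - B is a non-terminal: add FIRST(B) \ {ε} = { 'id', 'num' }
    B is not nullable, so stop

Collecting: FIRST(Y) = { 'id', 'num' }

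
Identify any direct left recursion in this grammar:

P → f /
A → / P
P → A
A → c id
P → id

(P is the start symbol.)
No direct left recursion

Direct left recursion occurs when N → N α for some non-terminal N (the right-hand side begins with the left-hand side itself).

P → f /: starts with f
A → / P: starts with '/'
P → A: starts with A
A → c id: starts with c
P → id: starts with id

No direct left recursion found.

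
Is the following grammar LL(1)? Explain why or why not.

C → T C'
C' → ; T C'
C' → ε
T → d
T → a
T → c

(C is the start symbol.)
Yes, the grammar is LL(1).

A grammar is LL(1) if for each non-terminal N with multiple productions, the predict sets of those productions are pairwise disjoint, where PREDICT(N → α) = (FIRST(α) \ {ε}) ∪ (FOLLOW(N) if α ⇒* ε).

Relevant sets:
  FOLLOW(C') = { $ }

For C':
  PREDICT(C' → ';' T C') = { ';' }
  PREDICT(C' → ε) = { $ }
For T:
  PREDICT(T → d) = { 'd' }
  PREDICT(T → a) = { 'a' }
  PREDICT(T → c) = { 'c' }
C has a single production, so nothing to check there.

All predict sets are disjoint. The grammar IS LL(1).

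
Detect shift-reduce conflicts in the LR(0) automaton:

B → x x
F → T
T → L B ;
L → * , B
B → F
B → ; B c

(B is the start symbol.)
A shift-reduce conflict occurs when an LR(0) state has both:
  - a complete (reduce) item [A → α .] (dot at the end), and
  - a shift item [B → β . c γ] (dot before a terminal).

Augment with B' → B and build the canonical LR(0) collection (I0 = CLOSURE({[B' → . B]}), then GOTO on every symbol after a dot until no new states appear). It has 15 states:
  I0: { [B → . ; B c], [B → . F], [B → . x x], [B' → . B], [F → . T], [L → . * , B], [T → . L B ;] }  — shift
  I1: { [L → * . , B] }  — shift
  I2: { [B → . ; B c], [B → . F], [B → . x x], [B → ; . B c], [F → . T], [L → . * , B], [T → . L B ;] }  — shift
  I3: { [B' → B .] }  — accept
  I4: { [B → F .] }  — reduce
  I5: { [B → . ; B c], [B → . F], [B → . x x], [F → . T], [L → . * , B], [T → . L B ;], [T → L . B ;] }  — shift
  I6: { [F → T .] }  — reduce
  I7: { [B → x . x] }  — shift
  I8: { [B → x x .] }  — reduce
  I9: { [T → L B . ;] }  — shift
  I10: { [T → L B ; .] }  — reduce
  I11: { [B → ; B . c] }  — shift
  I12: { [B → ; B c .] }  — reduce
  I13: { [B → . ; B c], [B → . F], [B → . x x], [F → . T], [L → * , . B], [L → . * , B], [T → . L B ;] }  — shift
  I14: { [L → * , B .] }  — reduce

No state contains both a complete item and a shift item.

Answer: No shift-reduce conflicts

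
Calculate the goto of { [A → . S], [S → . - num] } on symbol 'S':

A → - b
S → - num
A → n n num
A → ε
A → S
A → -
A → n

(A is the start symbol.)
GOTO(I, 'S') = CLOSURE({ [A → αX.β] : [A → α.Xβ] ∈ I, X = 'S' })

Items with dot before 'S', with the dot advanced:
  [A → . S] → [A → S .]
Closure adds nothing (no advanced item has the dot before a non-terminal).

GOTO = { [A → S .] }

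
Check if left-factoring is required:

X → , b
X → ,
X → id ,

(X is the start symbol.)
Yes, X has productions with common prefix ','

Left-factoring is needed when two productions for the same non-terminal
share a common prefix on the right-hand side.

Productions for X:
  X → , b
  X → ,
  X → id ,

Found common prefix ',' in productions for X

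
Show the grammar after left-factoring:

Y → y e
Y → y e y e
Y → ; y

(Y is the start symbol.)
Left-factoring transforms A → αβ₁ | αβ₂ into A → αA' and A' → β₁ | β₂
(α is the longest common prefix among the alternatives). Repeat until
no nonterminal has two alternatives with a common prefix.

Round 1: Y has alternatives sharing prefix 'y e'. Introduce Y': Y → y e Y'
  Add: Y' → ε
  Add: Y' → y e

No remaining common prefixes — done.

Resulting grammar:
Y → y e Y'
Y' → ε
Y' → y e
Y → ; y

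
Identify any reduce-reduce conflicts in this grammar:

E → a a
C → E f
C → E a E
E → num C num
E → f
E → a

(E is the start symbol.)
Augment with E' → E and build the canonical LR(0) collection (I0 = CLOSURE({[E' → . E]}), then GOTO on every symbol after a dot until no new states appear). It has 12 states:
  I0: { [E → . a a], [E → . a], [E → . f], [E → . num C num], [E' → . E] }  — shift
  I1: { [E' → E .] }  — accept
  I2: { [E → a . a], [E → a .] }  — shift, reduce
  I3: { [E → f .] }  — reduce
  I4: { [C → . E a E], [C → . E f], [E → . a a], [E → . a], [E → . f], [E → . num C num], [E → num . C num] }  — shift
  I5: { [E → num C . num] }  — shift
  I6: { [C → E . a E], [C → E . f] }  — shift
  I7: { [C → E a . E], [E → . a a], [E → . a], [E → . f], [E → . num C num] }  — shift
  I8: { [C → E f .] }  — reduce
  I9: { [C → E a E .] }  — reduce
  I10: { [E → num C num .] }  — reduce
  I11: { [E → a a .] }  — reduce

No state contains more than one complete item.

Answer: No reduce-reduce conflicts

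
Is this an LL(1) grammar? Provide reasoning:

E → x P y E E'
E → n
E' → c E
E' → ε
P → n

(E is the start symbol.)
A grammar is LL(1) if for each non-terminal N with multiple productions, the predict sets of those productions are pairwise disjoint, where PREDICT(N → α) = (FIRST(α) \ {ε}) ∪ (FOLLOW(N) if α ⇒* ε).

Relevant sets:
  FOLLOW(E') = { $, 'c' }

For E:
  PREDICT(E → x P y E E') = { 'x' }
  PREDICT(E → n) = { 'n' }
For E':
  PREDICT(E' → c E) = { 'c' }
  PREDICT(E' → ε) = { $, 'c' }
P has a single production, so nothing to check there.

Conflict found: Predict set conflict for E': { 'c' }
The grammar is NOT LL(1).

Answer: No. Predict set conflict for E': { 'c' }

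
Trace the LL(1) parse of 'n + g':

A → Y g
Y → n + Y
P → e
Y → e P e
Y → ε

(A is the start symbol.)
LL(1) parsing maintains a stack (initially the start symbol over $) and the input. At each step: if the stack top is a terminal, match it against the current input token; if it is a non-terminal N, replace it with the RHS of M[N, lookahead] (the unique production whose predict set contains the lookahead).

Stack is shown with the top on the left.

Stack      Input    Action
--------------------------
A $        n + g $  output A → Y g
Y g $      n + g $  output Y → n + Y
n + Y g $  n + g $  match 'n'
+ Y g $    + g $    match '+'
Y g $      g $      output Y → ε
g $        g $      match 'g'
$          $        accept

The string is accepted.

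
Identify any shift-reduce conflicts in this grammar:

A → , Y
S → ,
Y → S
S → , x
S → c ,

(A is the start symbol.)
A shift-reduce conflict occurs when an LR(0) state has both:
  - a complete (reduce) item [A → α .] (dot at the end), and
  - a shift item [B → β . c γ] (dot before a terminal).

Augment with A' → A and build the canonical LR(0) collection (I0 = CLOSURE({[A' → . A]}), then GOTO on every symbol after a dot until no new states appear). It has 9 states:
  I0: { [A → . , Y], [A' → . A] }  — shift
  I1: { [A → , . Y], [S → . , x], [S → . ,], [S → . c ,], [Y → . S] }  — shift
  I2: { [A' → A .] }  — accept
  I3: { [S → , . x], [S → , .] }  — shift, reduce
  I4: { [Y → S .] }  — reduce
  I5: { [A → , Y .] }  — reduce
  I6: { [S → c . ,] }  — shift
  I7: { [S → c , .] }  — reduce
  I8: { [S → , x .] }  — reduce

I3 contains reduce item [S → , .] and shift item [S → , . x] — shift-reduce conflict.

Answer: Yes — I3: [S → , .] vs [S → , . x]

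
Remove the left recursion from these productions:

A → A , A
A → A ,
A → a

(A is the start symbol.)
A → a A'
A' → , A A'
A' → , A'
A' → ε

A is directly left-recursive. The standard transformation for
  A → A α₁ | ... | A α_m | β₁ | ... | β_n
is
  A  → β₁ A' | ... | β_n A'
  A' → α₁ A' | ... | α_m A' | ε

A → a becomes A → a A'
A → A , A becomes A' → , A A'
A → A , becomes A' → , A'
Add A' → ε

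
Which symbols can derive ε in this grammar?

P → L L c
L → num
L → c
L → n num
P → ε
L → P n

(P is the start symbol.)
{ 'P' }

ε-productions: P → ε
So P is immediately nullable.
No further non-terminal can be added: every production for the remaining non-terminals contains a terminal or a non-nullable non-terminal.
Nullable = { 'P' }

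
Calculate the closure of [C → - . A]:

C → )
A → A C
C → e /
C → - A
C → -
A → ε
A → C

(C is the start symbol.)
To compute CLOSURE, for each item [A → α.Bβ] where B is a non-terminal, add [B → .γ] for all productions B → γ; repeat for the newly added items until nothing changes.

Start with: [C → - . A]
  [C → - . A] has the dot before A: add [A → . A C], [A → .], [A → . C]
  [A → . C] has the dot before C: add [C → . )], [C → . e /], [C → . - A], [C → . -]
No further items can be added.

CLOSURE = { [A → . A C], [A → . C], [A → .], [C → - . A], [C → . )], [C → . - A], [C → . -], [C → . e /] }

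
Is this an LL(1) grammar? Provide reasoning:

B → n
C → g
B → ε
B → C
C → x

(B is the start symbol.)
Yes, the grammar is LL(1).

A grammar is LL(1) if for each non-terminal N with multiple productions, the predict sets of those productions are pairwise disjoint, where PREDICT(N → α) = (FIRST(α) \ {ε}) ∪ (FOLLOW(N) if α ⇒* ε).

Relevant sets:
  FIRST(C) = { 'g', 'x' }
  FOLLOW(B) = { $ }

For B:
  PREDICT(B → n) = { 'n' }
  PREDICT(B → ε) = { $ }
  PREDICT(B → C) = { 'g', 'x' }
For C:
  PREDICT(C → g) = { 'g' }
  PREDICT(C → x) = { 'x' }

All predict sets are disjoint. The grammar IS LL(1).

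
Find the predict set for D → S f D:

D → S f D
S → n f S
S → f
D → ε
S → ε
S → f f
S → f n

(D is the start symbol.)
PREDICT(D → S f D) = (FIRST(RHS) \ {ε}) ∪ (FOLLOW(D) if ε ∈ FIRST(RHS), i.e. RHS ⇒* ε)
FIRST(S) = { 'f', 'n', ε }
FIRST(S f D) = { 'f', 'n' }
ε ∉ FIRST(S f D), so FOLLOW(D) is not added.
PREDICT(D → S f D) = { 'f', 'n' }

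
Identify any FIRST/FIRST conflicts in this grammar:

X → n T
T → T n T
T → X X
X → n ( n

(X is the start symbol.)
Yes. X → n T / X → n '(' n on { 'n' }; T → T n T / T → X X on { 'n' }

A FIRST/FIRST conflict occurs when two productions N → α and N → β for the same non-terminal have FIRST(α) ∩ FIRST(β) ≠ ∅ (with ε ∈ FIRST of a nullable right-hand side, so two nullable alternatives also conflict).

FIRST sets of the non-terminals at (or reachable through a nullable prefix from) the front of some alternative:
  FIRST(T) = { 'n' }
  FIRST(X) = { 'n' }

Productions for X:
  X → n T: FIRST = { 'n' }
  X → n ( n: FIRST = { 'n' }
Productions for T:
  T → T n T: FIRST = { 'n' }
  T → X X: FIRST = { 'n' }

Conflict for X: X → n T and X → n ( n
  Overlap: { 'n' }
Conflict for T: T → T n T and T → X X
  Overlap: { 'n' }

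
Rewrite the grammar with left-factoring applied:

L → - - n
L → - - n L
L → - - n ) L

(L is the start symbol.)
L → - - n L'
L' → ε
L' → L
L' → ) L

Left-factoring transforms A → αβ₁ | αβ₂ into A → αA' and A' → β₁ | β₂
(α is the longest common prefix among the alternatives). Repeat until
no nonterminal has two alternatives with a common prefix.

Round 1: L has alternatives sharing prefix '- - n'. Introduce L': L → - - n L'
  Add: L' → ε
  Add: L' → L
  Add: L' → ) L

No remaining common prefixes — done.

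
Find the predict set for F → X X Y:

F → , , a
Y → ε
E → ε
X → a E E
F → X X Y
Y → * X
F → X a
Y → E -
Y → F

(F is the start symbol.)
PREDICT(F → X X Y) = (FIRST(RHS) \ {ε}) ∪ (FOLLOW(F) if ε ∈ FIRST(RHS), i.e. RHS ⇒* ε)
FIRST(X) = { 'a' }
FIRST(X X Y) = { 'a' }
ε ∉ FIRST(X X Y), so FOLLOW(F) is not added.
PREDICT(F → X X Y) = { 'a' }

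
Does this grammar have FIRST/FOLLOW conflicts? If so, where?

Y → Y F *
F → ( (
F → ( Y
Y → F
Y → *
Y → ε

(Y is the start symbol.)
A FIRST/FOLLOW conflict occurs when a non-terminal N has a nullable alternative N → β (β ⇒* ε) and another alternative N → α with FIRST(α) ∩ FOLLOW(N) ≠ ∅: on such a lookahead the parser cannot decide between expanding α and letting N vanish via β.

Nullable non-terminals: Y.
FIRST sets used below: FIRST(Y) = { '(', '*', ε }, FIRST(F) = { '(' }

Y: nullable alternative(s) Y → ε; FOLLOW(Y) = { $, '(', '*' }
  Y → Y F *: FIRST \ {ε} = { '(', '*' } — overlaps FOLLOW(Y) on { '(', '*' }: CONFLICT
  Y → F: FIRST \ {ε} = { '(' } — overlaps FOLLOW(Y) on { '(' }: CONFLICT
  Y → *: FIRST \ {ε} = { '*' } — overlaps FOLLOW(Y) on { '*' }: CONFLICT
  Y → ε: FIRST \ {ε} = { } — this is the only nullable alternative, skip

F has no nullable alternative, so no FIRST/FOLLOW check is needed there.

So the grammar has 3 FIRST/FOLLOW conflicts (marked CONFLICT above).

Answer: Yes. Y → Y F '*' with FOLLOW(Y) on { '(', '*' }; Y → F with FOLLOW(Y) on { '(' }; Y → '*' with FOLLOW(Y) on { '*' }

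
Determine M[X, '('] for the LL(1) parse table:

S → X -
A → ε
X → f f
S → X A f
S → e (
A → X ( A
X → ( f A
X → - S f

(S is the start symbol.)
To find M[X, '('], we find productions for X where '(' is in the predict set (PREDICT(N → α) = (FIRST(α) \ {ε}) ∪ (FOLLOW(N) if α ⇒* ε)).

X → f f: PREDICT = { 'f' }
X → ( f A: PREDICT = { '(' }
  '(' is in predict set, so this production goes in M[X, '(']
X → - S f: PREDICT = { '-' }

M[X, '('] = X → ( f A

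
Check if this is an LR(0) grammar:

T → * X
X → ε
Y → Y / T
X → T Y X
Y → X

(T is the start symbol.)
A grammar is LR(0) if no state in the canonical LR(0) collection has:
  - both a shift item (dot before a terminal) and a complete item (shift-reduce conflict), or
  - two or more complete items (reduce-reduce conflict; the accept item [T' → T .] counts as a complete item here).

Augment with T' → T and build the canonical LR(0) collection (I0 = CLOSURE({[T' → . T]}), then GOTO on every symbol after a dot until no new states appear). It has 10 states:
  I0: { [T → . * X], [T' → . T] }  — shift
  I1: { [T → * . X], [T → . * X], [X → . T Y X], [X → .] }  — shift, reduce
  I2: { [T' → T .] }  — accept
  I3: { [T → . * X], [X → . T Y X], [X → .], [X → T . Y X], [Y → . X], [Y → . Y / T] }  — shift, reduce
  I4: { [T → * X .] }  — reduce
  I5: { [Y → X .] }  — reduce
  I6: { [T → . * X], [X → . T Y X], [X → .], [X → T Y . X], [Y → Y . / T] }  — shift, reduce
  I7: { [T → . * X], [Y → Y / . T] }  — shift
  I8: { [X → T Y X .] }  — reduce
  I9: { [Y → Y / T .] }  — reduce

Conflict in state I1:
  Shift-reduce conflict between [X → .] and [T → . * X]
So the grammar is NOT LR(0).

Answer: No. Shift-reduce conflict between [X → .] and [T → . * X]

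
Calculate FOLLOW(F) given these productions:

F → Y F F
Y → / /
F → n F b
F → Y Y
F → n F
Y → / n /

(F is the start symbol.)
To compute FOLLOW(F), find every occurrence of F on a right-hand side N → α F β: add FIRST(β) \ {ε}, and if β is empty or nullable also add FOLLOW(N). Iterate to a fixed point.

F is the start symbol, so $ ∈ FOLLOW(F).
In F → Y F F: F is followed by F, add FIRST(F) \ {ε} = { '/', 'n' }
In F → Y F F: F is at the end; this adds FOLLOW(F) to itself — nothing new
In F → n F b: F is followed by b, add FIRST(b) \ {ε} = { 'b' }
In F → n F: F is at the end; this adds FOLLOW(F) to itself — nothing new

Taking the union: FOLLOW(F) = { $, '/', 'b', 'n' }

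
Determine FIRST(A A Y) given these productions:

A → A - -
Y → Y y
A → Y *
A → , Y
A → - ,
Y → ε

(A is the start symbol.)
FIRST sets of the non-terminals involved (from the grammar, by fixed-point iteration):
  FIRST(A) = { '*', ',', '-', 'y' }

To compute FIRST(A A Y), process the symbols left to right:
Symbol A is a non-terminal. Add FIRST(A) \ {ε} = { '*', ',', '-', 'y' }
A is not nullable (ε ∉ FIRST(A)), so stop here.
FIRST(A A Y) = { '*', ',', '-', 'y' }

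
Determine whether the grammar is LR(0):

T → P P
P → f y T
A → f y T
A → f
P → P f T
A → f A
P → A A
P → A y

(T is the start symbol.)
A grammar is LR(0) if no state in the canonical LR(0) collection has:
  - both a shift item (dot before a terminal) and a complete item (shift-reduce conflict), or
  - two or more complete items (reduce-reduce conflict; the accept item [T' → T .] counts as a complete item here).

Augment with T' → T and build the canonical LR(0) collection (I0 = CLOSURE({[T' → . T]}), then GOTO on every symbol after a dot until no new states appear). It has 18 states:
  I0: { [A → . f A], [A → . f y T], [A → . f], [P → . A A], [P → . A y], [P → . P f T], [P → . f y T], [T → . P P], [T' → . T] }  — shift
  I1: { [A → . f A], [A → . f y T], [A → . f], [P → A . A], [P → A . y] }  — shift
  I2: { [A → . f A], [A → . f y T], [A → . f], [P → . A A], [P → . A y], [P → . P f T], [P → . f y T], [P → P . f T], [T → P . P] }  — shift
  I3: { [T' → T .] }  — accept
  I4: { [A → . f A], [A → . f y T], [A → . f], [A → f . A], [A → f . y T], [A → f .], [P → f . y T] }  — shift, reduce
  I5: { [A → f A .] }  — reduce
  I6: { [A → . f A], [A → . f y T], [A → . f], [A → f . A], [A → f . y T], [A → f .] }  — shift, reduce
  I7: { [A → . f A], [A → . f y T], [A → . f], [A → f y . T], [P → . A A], [P → . A y], [P → . P f T], [P → . f y T], [P → f y . T], [T → . P P] }  — shift
  I8: { [A → f y T .], [P → f y T .] }  — 2 reduces
  I9: { [A → . f A], [A → . f y T], [A → . f], [A → f y . T], [P → . A A], [P → . A y], [P → . P f T], [P → . f y T], [T → . P P] }  — shift
  I10: { [A → f y T .] }  — reduce
  I11: { [P → P . f T], [T → P P .] }  — shift, reduce
  I12: { [A → . f A], [A → . f y T], [A → . f], [A → f . A], [A → f . y T], [A → f .], [P → . A A], [P → . A y], [P → . P f T], [P → . f y T], [P → P f . T], [P → f . y T], [T → . P P] }  — shift, reduce
  I13: { [A → . f A], [A → . f y T], [A → . f], [A → f A .], [P → A . A], [P → A . y] }  — shift, reduce
  I14: { [P → P f T .] }  — reduce
  I15: { [P → A A .] }  — reduce
  I16: { [P → A y .] }  — reduce
  I17: { [A → . f A], [A → . f y T], [A → . f], [P → . A A], [P → . A y], [P → . P f T], [P → . f y T], [P → P f . T], [T → . P P] }  — shift

Conflict in state I4:
  Shift-reduce conflict between [A → f .] and [A → . f]
So the grammar is NOT LR(0).

Answer: No. Shift-reduce conflict between [A → f .] and [A → . f]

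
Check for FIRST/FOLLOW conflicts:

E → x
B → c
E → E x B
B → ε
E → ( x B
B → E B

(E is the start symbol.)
Nullable non-terminals: B.
FIRST sets used below: FIRST(E) = { '(', 'x' }

B: nullable alternative(s) B → ε; FOLLOW(B) = { $, '(', 'c', 'x' }
  B → c: FIRST \ {ε} = { 'c' } — overlaps FOLLOW(B) on { 'c' }: CONFLICT
  B → ε: FIRST \ {ε} = { } — this is the only nullable alternative, skip
  B → E B: FIRST \ {ε} = { '(', 'x' } — overlaps FOLLOW(B) on { '(', 'x' }: CONFLICT

E has no nullable alternative, so no FIRST/FOLLOW check is needed there.

So the grammar has 2 FIRST/FOLLOW conflicts (marked CONFLICT above).

Answer: Yes. B → c with FOLLOW(B) on { 'c' }; B → E B with FOLLOW(B) on { '(', 'x' }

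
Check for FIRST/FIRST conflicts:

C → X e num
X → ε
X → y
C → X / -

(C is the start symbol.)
A FIRST/FIRST conflict occurs when two productions N → α and N → β for the same non-terminal have FIRST(α) ∩ FIRST(β) ≠ ∅ (with ε ∈ FIRST of a nullable right-hand side, so two nullable alternatives also conflict).

FIRST sets of the non-terminals at (or reachable through a nullable prefix from) the front of some alternative:
  FIRST(X) = { 'y', ε }

Productions for C:
  C → X e num: FIRST = { 'e', 'y' }
  C → X / -: FIRST = { '/', 'y' }
Productions for X:
  X → ε: FIRST = { ε }
  X → y: FIRST = { 'y' }

Conflict for C: C → X e num and C → X / -
  Overlap: { 'y' }

Answer: Yes. C → X e num / C → X '/' '-' on { 'y' }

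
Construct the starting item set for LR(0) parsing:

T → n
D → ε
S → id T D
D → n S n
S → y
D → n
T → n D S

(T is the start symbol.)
{ [T → . n D S], [T → . n], [T' → . T] }

First, augment the grammar with T' → T
I₀ = CLOSURE({ [T' → . T] }):
  [T' → . T] has the dot before T: add [T → . n], [T → . n D S]
No further items can be added.

I₀ = { [T → . n D S], [T → . n], [T' → . T] }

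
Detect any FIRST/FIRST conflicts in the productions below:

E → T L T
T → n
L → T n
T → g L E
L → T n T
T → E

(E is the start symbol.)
Yes. T → n / T → E on { 'n' }; T → g L E / T → E on { 'g' }; L → T n / L → T n T on { 'g', 'n' }

A FIRST/FIRST conflict occurs when two productions N → α and N → β for the same non-terminal have FIRST(α) ∩ FIRST(β) ≠ ∅ (with ε ∈ FIRST of a nullable right-hand side, so two nullable alternatives also conflict).

FIRST sets of the non-terminals at (or reachable through a nullable prefix from) the front of some alternative:
  FIRST(E) = { 'g', 'n' }
  FIRST(T) = { 'g', 'n' }

Productions for T:
  T → n: FIRST = { 'n' }
  T → g L E: FIRST = { 'g' }
  T → E: FIRST = { 'g', 'n' }
Productions for L:
  L → T n: FIRST = { 'g', 'n' }
  L → T n T: FIRST = { 'g', 'n' }
E has only one production, so no FIRST/FIRST conflict is possible there.

Conflict for T: T → n and T → E
  Overlap: { 'n' }
Conflict for T: T → g L E and T → E
  Overlap: { 'g' }
Conflict for L: L → T n and L → T n T
  Overlap: { 'g', 'n' }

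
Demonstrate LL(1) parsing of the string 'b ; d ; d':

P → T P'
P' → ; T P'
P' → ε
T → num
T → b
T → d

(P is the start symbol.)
LL(1) parsing maintains a stack (initially the start symbol over $) and the input. At each step: if the stack top is a terminal, match it against the current input token; if it is a non-terminal N, replace it with the RHS of M[N, lookahead] (the unique production whose predict set contains the lookahead).

Stack is shown with the top on the left.

Stack     Input        Action
-----------------------------
P $       b ; d ; d $  output P → T P'
T P' $    b ; d ; d $  output T → b
b P' $    b ; d ; d $  match 'b'
P' $      ; d ; d $    output P' → ; T P'
; T P' $  ; d ; d $    match ';'
T P' $    d ; d $      output T → d
d P' $    d ; d $      match 'd'
P' $      ; d $        output P' → ; T P'
; T P' $  ; d $        match ';'
T P' $    d $          output T → d
d P' $    d $          match 'd'
P' $      $            output P' → ε
$         $            accept

The string is accepted.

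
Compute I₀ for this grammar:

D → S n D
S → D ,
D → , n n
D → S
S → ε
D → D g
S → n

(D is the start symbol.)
First, augment the grammar with D' → D
I₀ = CLOSURE({ [D' → . D] }):
  [D' → . D] has the dot before D: add [D → . S n D], [D → . , n n], [D → . S], [D → . D g]
  [D → . S n D] has the dot before S: add [S → . D ,], [S → .], [S → . n]
No further items can be added.

I₀ = { [D → . , n n], [D → . D g], [D → . S n D], [D → . S], [D' → . D], [S → . D ,], [S → . n], [S → .] }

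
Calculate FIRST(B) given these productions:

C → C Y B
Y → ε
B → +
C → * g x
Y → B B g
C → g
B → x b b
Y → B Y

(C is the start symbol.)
To compute FIRST(B), examine every production with B on the left-hand side, reading each right-hand side left to right until a non-nullable symbol is reached.

From B → +:
  - '+' is a terminal: add '+' and stop
From B → x b b:
  - x is a terminal: add 'x' and stop

Collecting: FIRST(B) = { '+', 'x' }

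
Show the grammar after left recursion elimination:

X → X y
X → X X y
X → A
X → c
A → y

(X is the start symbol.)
X → A X'
X → c X'
X' → y X'
X' → X y X'
X' → ε
A → y

X is directly left-recursive. The standard transformation for
  A → A α₁ | ... | A α_m | β₁ | ... | β_n
is
  A  → β₁ A' | ... | β_n A'
  A' → α₁ A' | ... | α_m A' | ε

X → A becomes X → A X'
X → c becomes X → c X'
X → X y becomes X' → y X'
X → X X y becomes X' → X y X'
Add X' → ε

Productions for other non-terminals are unchanged:
  A → y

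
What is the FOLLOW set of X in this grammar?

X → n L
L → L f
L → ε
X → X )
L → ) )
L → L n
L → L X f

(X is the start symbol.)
To compute FOLLOW(X), find every occurrence of X on a right-hand side N → α X β: add FIRST(β) \ {ε}, and if β is empty or nullable also add FOLLOW(N). Iterate to a fixed point.

X is the start symbol, so $ ∈ FOLLOW(X).
In X → X ): X is followed by ')', add FIRST(')') \ {ε} = { ')' }
In L → L X f: X is followed by f, add FIRST(f) \ {ε} = { 'f' }

Taking the union: FOLLOW(X) = { $, ')', 'f' }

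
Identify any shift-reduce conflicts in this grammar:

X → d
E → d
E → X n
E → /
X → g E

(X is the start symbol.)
No shift-reduce conflicts

Augment with X' → X and build the canonical LR(0) collection (I0 = CLOSURE({[X' → . X]}), then GOTO on every symbol after a dot until no new states appear). It has 9 states:
  I0: { [X → . d], [X → . g E], [X' → . X] }  — shift
  I1: { [X' → X .] }  — accept
  I2: { [X → d .] }  — reduce
  I3: { [E → . /], [E → . X n], [E → . d], [X → . d], [X → . g E], [X → g . E] }  — shift
  I4: { [E → / .] }  — reduce
  I5: { [X → g E .] }  — reduce
  I6: { [E → X . n] }  — shift
  I7: { [E → d .], [X → d .] }  — 2 reduces
  I8: { [E → X n .] }  — reduce

No state contains both a complete item and a shift item.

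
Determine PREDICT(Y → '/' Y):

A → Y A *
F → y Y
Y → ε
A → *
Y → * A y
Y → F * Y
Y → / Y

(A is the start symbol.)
{ '/' }

PREDICT(Y → '/' Y) = (FIRST(RHS) \ {ε}) ∪ (FOLLOW(Y) if ε ∈ FIRST(RHS), i.e. RHS ⇒* ε)
FIRST('/' Y) = { '/' }
ε ∉ FIRST('/' Y), so FOLLOW(Y) is not added.
PREDICT(Y → '/' Y) = { '/' }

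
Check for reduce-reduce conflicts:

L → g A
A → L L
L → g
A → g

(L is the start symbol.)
Yes — I5: [A → g .] vs [L → g .]

Augment with L' → L and build the canonical LR(0) collection (I0 = CLOSURE({[L' → . L]}), then GOTO on every symbol after a dot until no new states appear). It has 7 states:
  I0: { [L → . g A], [L → . g], [L' → . L] }  — shift
  I1: { [L' → L .] }  — accept
  I2: { [A → . L L], [A → . g], [L → . g A], [L → . g], [L → g . A], [L → g .] }  — shift, reduce
  I3: { [L → g A .] }  — reduce
  I4: { [A → L . L], [L → . g A], [L → . g] }  — shift
  I5: { [A → . L L], [A → . g], [A → g .], [L → . g A], [L → . g], [L → g . A], [L → g .] }  — shift, 2 reduces
  I6: { [A → L L .] }  — reduce

I5 contains complete items [A → g .], [L → g .] — reduce-reduce conflict.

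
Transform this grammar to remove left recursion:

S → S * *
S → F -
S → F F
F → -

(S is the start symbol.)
S → F - S'
S → F F S'
S' → * * S'
S' → ε
F → -

S is directly left-recursive. The standard transformation for
  A → A α₁ | ... | A α_m | β₁ | ... | β_n
is
  A  → β₁ A' | ... | β_n A'
  A' → α₁ A' | ... | α_m A' | ε

S → F - becomes S → F - S'
S → F F becomes S → F F S'
S → S * * becomes S' → * * S'
Add S' → ε

Productions for other non-terminals are unchanged:
  F → -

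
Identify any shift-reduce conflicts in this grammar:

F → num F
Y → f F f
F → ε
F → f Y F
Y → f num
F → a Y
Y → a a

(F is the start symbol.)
Yes — I0: [F → .] vs [F → . a Y]; I4: [F → .] vs [F → . a Y]; I6: [F → .] vs [F → . a Y]; I8: [F → .] vs [F → . a Y]; I10: [F → .] vs [F → . a Y]

A shift-reduce conflict occurs when an LR(0) state has both:
  - a complete (reduce) item [A → α .] (dot at the end), and
  - a shift item [B → β . c γ] (dot before a terminal).

Augment with F' → F and build the canonical LR(0) collection (I0 = CLOSURE({[F' → . F]}), then GOTO on every symbol after a dot until no new states appear). It has 15 states:
  I0: { [F → . a Y], [F → . f Y F], [F → . num F], [F → .], [F' → . F] }  — shift, reduce
  I1: { [F' → F .] }  — accept
  I2: { [F → a . Y], [Y → . a a], [Y → . f F f], [Y → . f num] }  — shift
  I3: { [F → f . Y F], [Y → . a a], [Y → . f F f], [Y → . f num] }  — shift
  I4: { [F → . a Y], [F → . f Y F], [F → . num F], [F → .], [F → num . F] }  — shift, reduce
  I5: { [F → num F .] }  — reduce
  I6: { [F → . a Y], [F → . f Y F], [F → . num F], [F → .], [F → f Y . F] }  — shift, reduce
  I7: { [Y → a . a] }  — shift
  I8: { [F → . a Y], [F → . f Y F], [F → . num F], [F → .], [Y → f . F f], [Y → f . num] }  — shift, reduce
  I9: { [Y → f F . f] }  — shift
  I10: { [F → . a Y], [F → . f Y F], [F → . num F], [F → .], [F → num . F], [Y → f num .] }  — shift, 2 reduces
  I11: { [Y → f F f .] }  — reduce
  I12: { [Y → a a .] }  — reduce
  I13: { [F → f Y F .] }  — reduce
  I14: { [F → a Y .] }  — reduce

I0 contains reduce item [F → .] and shift items [F → . a Y], [F → . f Y F], [F → . num F] — shift-reduce conflict.
I4 contains reduce item [F → .] and shift items [F → . a Y], [F → . f Y F], [F → . num F] — shift-reduce conflict.
I6 contains reduce item [F → .] and shift items [F → . a Y], [F → . f Y F], [F → . num F] — shift-reduce conflict.
I8 contains reduce item [F → .] and shift items [F → . a Y], [F → . f Y F], [F → . num F], [Y → f . num] — shift-reduce conflict.
I10 contains reduce items [F → .], [Y → f num .] and shift items [F → . a Y], [F → . f Y F], [F → . num F] — shift-reduce conflict.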